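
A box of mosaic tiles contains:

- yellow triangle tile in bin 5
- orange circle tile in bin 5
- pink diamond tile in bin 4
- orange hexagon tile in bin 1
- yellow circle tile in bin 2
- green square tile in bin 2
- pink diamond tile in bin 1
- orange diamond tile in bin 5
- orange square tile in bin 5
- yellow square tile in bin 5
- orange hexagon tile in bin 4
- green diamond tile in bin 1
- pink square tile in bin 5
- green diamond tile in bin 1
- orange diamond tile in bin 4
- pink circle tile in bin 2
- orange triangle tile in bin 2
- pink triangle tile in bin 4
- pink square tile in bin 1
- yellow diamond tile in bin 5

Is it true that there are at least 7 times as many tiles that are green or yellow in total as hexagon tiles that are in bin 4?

tiles that are green or yellow: 7.
hexagon tiles in bin 4: 1.
The claim requires 7 ≥ 7 × 1 = 7, which holds.

True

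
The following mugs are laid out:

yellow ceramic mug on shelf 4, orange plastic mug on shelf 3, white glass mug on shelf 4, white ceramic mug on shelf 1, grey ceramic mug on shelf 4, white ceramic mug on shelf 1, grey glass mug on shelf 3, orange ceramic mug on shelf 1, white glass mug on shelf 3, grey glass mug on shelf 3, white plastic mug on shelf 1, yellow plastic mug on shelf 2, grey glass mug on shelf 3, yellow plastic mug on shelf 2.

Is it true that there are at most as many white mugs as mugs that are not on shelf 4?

True

There are 5 white mugs.
There are 11 mugs that are not on shelf 4.
The claim requires 5 ≤ 11, which holds.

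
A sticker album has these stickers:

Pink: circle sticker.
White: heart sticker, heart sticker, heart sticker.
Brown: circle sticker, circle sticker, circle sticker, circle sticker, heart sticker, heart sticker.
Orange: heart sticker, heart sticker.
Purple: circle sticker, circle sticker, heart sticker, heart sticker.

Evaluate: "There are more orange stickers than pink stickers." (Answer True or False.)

There are 2 orange stickers.
There is 1 pink sticker.
The claim requires 2 > 1, which holds.

True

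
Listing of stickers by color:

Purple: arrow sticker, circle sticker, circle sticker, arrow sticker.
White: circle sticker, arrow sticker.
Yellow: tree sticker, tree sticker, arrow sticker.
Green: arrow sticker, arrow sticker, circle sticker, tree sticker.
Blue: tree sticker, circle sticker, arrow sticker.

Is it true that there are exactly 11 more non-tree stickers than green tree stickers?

|non-tree stickers| = 12.
|green tree stickers| = 1.
The claim requires 12 − 1 (= 11) to equal 11, which holds.

True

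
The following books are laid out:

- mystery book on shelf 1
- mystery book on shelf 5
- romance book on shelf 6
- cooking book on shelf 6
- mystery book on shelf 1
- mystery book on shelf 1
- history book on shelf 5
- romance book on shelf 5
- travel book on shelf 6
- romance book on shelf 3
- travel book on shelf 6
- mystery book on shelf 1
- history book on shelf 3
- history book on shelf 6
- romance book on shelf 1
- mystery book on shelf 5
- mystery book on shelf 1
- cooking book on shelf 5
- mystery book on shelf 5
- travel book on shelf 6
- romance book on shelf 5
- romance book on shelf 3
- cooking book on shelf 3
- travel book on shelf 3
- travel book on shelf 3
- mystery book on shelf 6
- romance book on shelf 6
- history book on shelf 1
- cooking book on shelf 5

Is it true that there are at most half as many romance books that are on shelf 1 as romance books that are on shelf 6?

There is 1 romance book on shelf 1.
There are 2 romance books on shelf 6.
The claim requires 2 × 1 = 2 ≤ 2, which holds.

True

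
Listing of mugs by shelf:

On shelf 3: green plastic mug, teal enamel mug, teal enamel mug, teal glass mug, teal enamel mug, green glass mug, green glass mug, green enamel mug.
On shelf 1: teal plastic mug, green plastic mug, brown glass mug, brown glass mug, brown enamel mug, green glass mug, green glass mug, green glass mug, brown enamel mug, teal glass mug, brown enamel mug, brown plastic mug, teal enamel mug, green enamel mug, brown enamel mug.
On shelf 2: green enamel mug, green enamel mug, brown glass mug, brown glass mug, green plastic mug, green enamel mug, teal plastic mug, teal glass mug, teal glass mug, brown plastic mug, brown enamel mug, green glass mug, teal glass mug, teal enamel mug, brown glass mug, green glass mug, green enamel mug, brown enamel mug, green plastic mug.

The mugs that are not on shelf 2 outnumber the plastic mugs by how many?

mugs that are not on shelf 2: 23.
plastic mugs: 8.
23 − 8 = 15.

15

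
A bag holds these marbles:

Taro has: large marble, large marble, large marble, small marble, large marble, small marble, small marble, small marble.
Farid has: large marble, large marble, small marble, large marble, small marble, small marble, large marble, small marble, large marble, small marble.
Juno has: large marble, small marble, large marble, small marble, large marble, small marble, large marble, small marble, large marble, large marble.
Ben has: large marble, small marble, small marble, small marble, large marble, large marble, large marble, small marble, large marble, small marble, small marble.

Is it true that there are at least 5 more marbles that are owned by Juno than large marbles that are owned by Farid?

marbles owned by Juno: 10.
large marbles owned by Farid: 5.
The claim requires 10 − 5 = 5 ≥ 5, which holds.

True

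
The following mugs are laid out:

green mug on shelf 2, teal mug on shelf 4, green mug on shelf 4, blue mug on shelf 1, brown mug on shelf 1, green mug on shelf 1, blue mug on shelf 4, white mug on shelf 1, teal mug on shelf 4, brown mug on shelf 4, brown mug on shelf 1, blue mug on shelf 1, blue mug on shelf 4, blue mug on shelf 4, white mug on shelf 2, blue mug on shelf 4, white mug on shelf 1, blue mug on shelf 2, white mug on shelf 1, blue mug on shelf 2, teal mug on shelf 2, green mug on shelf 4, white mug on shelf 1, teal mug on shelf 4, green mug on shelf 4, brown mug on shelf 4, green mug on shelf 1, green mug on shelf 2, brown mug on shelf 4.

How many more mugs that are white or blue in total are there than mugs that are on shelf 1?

mugs that are white or blue: 13.
mugs on shelf 1: 10.
13 − 10 = 3.

3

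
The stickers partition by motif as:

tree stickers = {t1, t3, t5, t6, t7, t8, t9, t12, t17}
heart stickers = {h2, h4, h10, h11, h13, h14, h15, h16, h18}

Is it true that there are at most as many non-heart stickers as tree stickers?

True

There are 9 non-heart stickers.
There are 9 tree stickers.
The claim requires 9 ≤ 9, which holds.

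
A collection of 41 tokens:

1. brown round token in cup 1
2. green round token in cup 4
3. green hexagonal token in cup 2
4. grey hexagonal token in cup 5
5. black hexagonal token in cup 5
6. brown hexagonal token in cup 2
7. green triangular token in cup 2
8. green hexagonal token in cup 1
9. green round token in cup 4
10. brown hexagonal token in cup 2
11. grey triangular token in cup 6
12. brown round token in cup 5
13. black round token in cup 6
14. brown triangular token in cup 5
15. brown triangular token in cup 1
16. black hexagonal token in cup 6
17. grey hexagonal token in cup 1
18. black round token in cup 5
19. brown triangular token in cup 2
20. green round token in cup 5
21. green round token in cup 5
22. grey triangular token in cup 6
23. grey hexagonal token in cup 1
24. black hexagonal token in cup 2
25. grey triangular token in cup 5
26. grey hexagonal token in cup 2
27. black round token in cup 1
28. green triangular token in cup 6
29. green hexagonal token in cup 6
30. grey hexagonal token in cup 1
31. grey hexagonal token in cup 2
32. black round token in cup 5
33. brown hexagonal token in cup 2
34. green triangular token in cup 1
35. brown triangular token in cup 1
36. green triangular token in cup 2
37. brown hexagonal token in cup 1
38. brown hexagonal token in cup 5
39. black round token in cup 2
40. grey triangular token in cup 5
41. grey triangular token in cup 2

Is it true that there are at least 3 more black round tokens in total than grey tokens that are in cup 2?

False

black round tokens: 5.
grey tokens in cup 2: 3.
The claim requires 5 − 3 = 2 ≥ 3, which does not hold.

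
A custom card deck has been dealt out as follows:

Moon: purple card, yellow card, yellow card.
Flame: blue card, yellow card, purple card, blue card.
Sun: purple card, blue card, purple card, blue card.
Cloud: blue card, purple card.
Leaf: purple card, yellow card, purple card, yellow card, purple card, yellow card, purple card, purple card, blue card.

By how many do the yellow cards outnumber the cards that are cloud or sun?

0

yellow cards: 6.
cards that are cloud or sun: 6.
6 − 6 = 0.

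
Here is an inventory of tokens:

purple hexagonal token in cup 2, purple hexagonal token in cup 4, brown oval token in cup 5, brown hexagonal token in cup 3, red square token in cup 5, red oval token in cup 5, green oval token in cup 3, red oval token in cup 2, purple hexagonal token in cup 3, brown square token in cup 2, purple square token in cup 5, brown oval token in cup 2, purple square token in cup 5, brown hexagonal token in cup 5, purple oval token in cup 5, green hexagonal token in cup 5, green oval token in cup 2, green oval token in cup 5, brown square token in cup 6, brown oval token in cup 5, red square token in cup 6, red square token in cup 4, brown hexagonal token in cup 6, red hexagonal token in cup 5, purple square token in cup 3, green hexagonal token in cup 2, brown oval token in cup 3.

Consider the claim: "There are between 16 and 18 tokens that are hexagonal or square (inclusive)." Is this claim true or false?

True

tokens that are hexagonal or square: 17.
The claim requires 16 ≤ 17 ≤ 18, which holds.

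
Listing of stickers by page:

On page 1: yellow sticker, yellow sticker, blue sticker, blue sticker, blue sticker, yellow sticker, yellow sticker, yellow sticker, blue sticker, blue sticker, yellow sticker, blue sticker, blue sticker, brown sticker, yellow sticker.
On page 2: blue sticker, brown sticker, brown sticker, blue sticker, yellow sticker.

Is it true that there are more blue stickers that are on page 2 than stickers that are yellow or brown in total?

|blue stickers on page 2| = 2.
|stickers that are yellow or brown| = 11.
The claim requires 2 > 11, which does not hold.

False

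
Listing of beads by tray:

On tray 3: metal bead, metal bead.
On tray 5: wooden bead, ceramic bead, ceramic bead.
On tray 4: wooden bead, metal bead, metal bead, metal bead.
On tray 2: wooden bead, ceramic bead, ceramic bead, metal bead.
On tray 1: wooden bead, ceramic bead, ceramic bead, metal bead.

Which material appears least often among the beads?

Counts by material: metal 7, ceramic 6, wooden 4.
The minimum is 4, held uniquely by wooden.

wooden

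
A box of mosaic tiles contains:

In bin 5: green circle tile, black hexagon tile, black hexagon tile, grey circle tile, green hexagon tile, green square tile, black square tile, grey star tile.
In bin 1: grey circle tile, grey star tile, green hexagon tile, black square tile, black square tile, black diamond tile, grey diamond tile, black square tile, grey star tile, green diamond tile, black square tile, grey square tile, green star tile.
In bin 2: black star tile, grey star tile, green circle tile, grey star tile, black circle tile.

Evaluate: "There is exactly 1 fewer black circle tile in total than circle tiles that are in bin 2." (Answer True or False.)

There is 1 black circle tile.
There are 2 circle tiles in bin 2.
The claim requires 2 − 1 (= 1) to equal 1, which holds.

True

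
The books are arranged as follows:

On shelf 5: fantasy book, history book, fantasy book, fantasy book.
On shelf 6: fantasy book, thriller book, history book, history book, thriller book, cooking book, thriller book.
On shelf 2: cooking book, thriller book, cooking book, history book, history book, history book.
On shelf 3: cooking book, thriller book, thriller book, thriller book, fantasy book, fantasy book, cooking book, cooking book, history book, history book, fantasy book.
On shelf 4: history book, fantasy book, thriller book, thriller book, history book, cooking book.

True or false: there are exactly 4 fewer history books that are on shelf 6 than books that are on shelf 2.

True

|history books on shelf 6| = 2.
|books on shelf 2| = 6.
The claim requires 6 − 2 (= 4) to equal 4, which holds.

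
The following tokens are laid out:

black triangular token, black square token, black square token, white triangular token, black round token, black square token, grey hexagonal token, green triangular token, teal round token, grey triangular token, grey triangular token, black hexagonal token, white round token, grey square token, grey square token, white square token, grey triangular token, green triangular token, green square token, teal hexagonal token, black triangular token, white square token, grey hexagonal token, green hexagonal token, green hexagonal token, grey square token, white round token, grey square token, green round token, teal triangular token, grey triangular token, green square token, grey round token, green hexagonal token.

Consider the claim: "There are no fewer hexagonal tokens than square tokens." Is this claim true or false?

hexagonal tokens: 7.
square tokens: 11.
The claim requires 7 ≥ 11, which does not hold.

False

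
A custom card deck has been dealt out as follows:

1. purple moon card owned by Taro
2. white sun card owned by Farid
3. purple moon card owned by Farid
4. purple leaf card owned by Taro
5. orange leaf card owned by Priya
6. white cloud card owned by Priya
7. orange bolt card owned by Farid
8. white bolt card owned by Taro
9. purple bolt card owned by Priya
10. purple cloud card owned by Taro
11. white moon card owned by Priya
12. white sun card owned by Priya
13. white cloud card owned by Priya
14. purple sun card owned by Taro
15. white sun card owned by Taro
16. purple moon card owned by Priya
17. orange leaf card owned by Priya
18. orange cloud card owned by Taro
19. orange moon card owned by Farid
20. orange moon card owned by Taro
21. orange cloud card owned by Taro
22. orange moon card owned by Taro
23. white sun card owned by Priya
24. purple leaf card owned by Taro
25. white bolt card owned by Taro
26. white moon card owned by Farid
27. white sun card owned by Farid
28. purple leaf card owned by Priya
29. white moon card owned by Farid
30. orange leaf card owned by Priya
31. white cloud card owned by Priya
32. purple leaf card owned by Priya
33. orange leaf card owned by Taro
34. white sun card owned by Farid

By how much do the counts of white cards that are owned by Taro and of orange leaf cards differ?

1

white cards owned by Taro: 3. orange leaf cards: 4.
|3 − 4| = 4 − 3 = 1.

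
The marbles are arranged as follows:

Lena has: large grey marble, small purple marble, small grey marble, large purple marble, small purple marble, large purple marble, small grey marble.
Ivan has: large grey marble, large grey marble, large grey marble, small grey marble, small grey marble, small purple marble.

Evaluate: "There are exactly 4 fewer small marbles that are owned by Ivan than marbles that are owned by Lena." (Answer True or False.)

|small marbles owned by Ivan| = 3.
|marbles owned by Lena| = 7.
The claim requires 7 − 3 (= 4) to equal 4, which holds.

True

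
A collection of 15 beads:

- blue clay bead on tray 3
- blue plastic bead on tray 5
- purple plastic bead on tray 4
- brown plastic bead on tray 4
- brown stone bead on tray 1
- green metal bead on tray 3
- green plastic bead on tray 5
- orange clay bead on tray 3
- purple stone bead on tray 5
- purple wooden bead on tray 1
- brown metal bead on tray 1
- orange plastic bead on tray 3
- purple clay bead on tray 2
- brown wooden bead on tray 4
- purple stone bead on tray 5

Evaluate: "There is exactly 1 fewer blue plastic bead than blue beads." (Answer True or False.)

blue plastic beads: 1.
blue beads: 2.
The claim requires 2 − 1 (= 1) to equal 1, which holds.

True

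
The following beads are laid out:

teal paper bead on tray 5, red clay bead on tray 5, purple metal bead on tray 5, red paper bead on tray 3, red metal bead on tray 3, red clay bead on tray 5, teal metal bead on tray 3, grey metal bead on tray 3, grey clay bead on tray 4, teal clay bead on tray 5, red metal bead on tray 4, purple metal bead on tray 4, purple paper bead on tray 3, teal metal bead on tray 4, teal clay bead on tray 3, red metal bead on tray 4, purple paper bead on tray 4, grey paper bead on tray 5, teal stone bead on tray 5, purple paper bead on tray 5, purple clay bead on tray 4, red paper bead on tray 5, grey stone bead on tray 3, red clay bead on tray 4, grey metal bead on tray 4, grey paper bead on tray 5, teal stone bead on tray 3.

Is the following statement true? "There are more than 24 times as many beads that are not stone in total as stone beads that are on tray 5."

|beads that are not stone| = 24.
|stone beads on tray 5| = 1.
The claim requires 24 > 24 × 1 = 24, which does not hold.

False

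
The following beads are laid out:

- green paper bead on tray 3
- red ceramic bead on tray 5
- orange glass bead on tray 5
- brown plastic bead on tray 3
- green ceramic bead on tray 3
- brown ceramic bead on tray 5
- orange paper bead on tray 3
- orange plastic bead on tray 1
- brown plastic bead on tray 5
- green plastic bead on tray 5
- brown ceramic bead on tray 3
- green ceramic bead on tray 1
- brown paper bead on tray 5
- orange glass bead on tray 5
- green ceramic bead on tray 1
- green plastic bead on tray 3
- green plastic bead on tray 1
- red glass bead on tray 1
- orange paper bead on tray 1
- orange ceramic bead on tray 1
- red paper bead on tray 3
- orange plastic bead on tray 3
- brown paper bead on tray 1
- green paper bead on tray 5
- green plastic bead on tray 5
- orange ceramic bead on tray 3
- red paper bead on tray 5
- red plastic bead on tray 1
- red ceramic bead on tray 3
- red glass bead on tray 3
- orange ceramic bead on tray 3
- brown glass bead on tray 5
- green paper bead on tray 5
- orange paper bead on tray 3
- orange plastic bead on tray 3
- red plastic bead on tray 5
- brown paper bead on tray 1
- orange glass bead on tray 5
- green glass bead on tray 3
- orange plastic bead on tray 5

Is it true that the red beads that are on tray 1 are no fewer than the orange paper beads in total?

False

red beads on tray 1: 2.
orange paper beads: 3.
The claim requires 2 ≥ 3, which does not hold.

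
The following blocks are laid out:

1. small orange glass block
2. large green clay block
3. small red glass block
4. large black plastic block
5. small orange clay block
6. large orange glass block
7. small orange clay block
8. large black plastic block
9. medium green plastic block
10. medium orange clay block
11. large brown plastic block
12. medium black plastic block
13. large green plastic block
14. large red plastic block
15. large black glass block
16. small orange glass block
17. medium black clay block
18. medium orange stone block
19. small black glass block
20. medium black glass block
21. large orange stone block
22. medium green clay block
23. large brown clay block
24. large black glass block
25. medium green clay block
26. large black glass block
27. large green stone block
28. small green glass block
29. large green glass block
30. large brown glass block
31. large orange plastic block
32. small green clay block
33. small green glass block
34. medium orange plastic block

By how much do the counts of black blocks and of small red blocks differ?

black blocks: 9. small red blocks: 1.
|9 − 1| = 9 − 1 = 8.

8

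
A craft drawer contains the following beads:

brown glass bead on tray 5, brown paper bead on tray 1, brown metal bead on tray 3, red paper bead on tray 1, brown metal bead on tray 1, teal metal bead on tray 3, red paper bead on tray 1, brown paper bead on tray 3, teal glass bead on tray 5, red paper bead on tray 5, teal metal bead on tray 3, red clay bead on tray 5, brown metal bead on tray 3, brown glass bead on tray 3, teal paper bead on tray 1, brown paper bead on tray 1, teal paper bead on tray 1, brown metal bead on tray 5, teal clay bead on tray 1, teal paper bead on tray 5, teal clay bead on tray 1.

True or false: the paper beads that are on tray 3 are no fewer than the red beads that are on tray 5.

|paper beads on tray 3| = 1.
|red beads on tray 5| = 2.
The claim requires 1 ≥ 2, which does not hold.

False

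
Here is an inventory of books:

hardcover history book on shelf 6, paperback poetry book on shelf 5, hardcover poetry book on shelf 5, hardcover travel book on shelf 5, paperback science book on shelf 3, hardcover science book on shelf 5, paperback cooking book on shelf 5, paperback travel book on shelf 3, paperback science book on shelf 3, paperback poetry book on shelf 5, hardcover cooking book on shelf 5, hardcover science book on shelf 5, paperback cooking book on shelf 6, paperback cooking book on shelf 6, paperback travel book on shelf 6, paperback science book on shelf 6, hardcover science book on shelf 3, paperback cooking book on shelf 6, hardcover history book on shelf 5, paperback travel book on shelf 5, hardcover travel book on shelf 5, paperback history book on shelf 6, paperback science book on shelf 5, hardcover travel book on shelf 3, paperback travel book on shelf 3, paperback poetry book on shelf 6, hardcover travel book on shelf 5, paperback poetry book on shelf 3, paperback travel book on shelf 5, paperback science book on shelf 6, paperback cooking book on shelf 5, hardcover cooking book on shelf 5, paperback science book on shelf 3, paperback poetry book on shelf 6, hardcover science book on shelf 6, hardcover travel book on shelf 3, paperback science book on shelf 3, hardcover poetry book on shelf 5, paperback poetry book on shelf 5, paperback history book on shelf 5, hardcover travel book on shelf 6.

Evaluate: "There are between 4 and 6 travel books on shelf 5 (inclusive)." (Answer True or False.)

True

There are 5 travel books on shelf 5.
The claim requires 4 ≤ 5 ≤ 6, which holds.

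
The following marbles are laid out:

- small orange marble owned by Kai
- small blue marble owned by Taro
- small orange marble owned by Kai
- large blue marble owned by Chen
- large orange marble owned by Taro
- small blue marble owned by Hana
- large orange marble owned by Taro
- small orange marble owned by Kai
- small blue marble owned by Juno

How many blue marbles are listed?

4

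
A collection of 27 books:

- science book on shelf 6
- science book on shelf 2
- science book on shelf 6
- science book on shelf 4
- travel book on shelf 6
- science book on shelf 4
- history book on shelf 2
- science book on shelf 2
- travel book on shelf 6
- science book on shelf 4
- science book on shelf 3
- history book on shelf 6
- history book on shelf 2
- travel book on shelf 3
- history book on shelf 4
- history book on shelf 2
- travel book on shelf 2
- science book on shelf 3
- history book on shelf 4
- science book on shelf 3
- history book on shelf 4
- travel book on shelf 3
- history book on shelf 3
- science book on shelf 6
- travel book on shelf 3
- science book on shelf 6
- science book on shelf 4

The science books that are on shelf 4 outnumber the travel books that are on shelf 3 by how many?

1

science books on shelf 4: 4.
travel books on shelf 3: 3.
4 − 3 = 1.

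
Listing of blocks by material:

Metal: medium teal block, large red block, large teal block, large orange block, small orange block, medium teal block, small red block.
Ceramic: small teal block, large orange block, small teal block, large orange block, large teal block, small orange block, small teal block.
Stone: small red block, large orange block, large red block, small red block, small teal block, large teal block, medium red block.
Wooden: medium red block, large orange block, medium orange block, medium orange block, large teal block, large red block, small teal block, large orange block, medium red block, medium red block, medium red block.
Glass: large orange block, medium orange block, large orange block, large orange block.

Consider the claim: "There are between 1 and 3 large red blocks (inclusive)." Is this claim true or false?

True

large red blocks: 3.
The claim requires 1 ≤ 3 ≤ 3, which holds.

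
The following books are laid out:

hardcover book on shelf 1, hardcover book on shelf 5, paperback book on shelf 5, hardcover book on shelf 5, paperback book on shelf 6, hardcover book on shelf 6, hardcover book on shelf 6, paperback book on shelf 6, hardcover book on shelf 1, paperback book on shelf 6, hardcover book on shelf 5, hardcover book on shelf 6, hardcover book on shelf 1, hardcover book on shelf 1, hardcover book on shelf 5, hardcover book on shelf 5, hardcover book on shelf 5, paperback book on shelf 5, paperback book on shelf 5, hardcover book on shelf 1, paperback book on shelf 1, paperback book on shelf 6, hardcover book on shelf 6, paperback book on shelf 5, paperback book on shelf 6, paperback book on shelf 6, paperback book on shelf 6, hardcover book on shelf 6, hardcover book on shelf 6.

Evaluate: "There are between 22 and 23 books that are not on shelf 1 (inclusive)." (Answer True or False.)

True

There are 23 books that are not on shelf 1.
The claim requires 22 ≤ 23 ≤ 23, which holds.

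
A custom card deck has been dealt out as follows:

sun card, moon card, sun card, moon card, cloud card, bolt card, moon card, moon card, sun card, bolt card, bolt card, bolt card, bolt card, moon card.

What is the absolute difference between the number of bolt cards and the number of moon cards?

0

bolt cards: 5. moon cards: 5.
|5 − 5| = 5 − 5 = 0.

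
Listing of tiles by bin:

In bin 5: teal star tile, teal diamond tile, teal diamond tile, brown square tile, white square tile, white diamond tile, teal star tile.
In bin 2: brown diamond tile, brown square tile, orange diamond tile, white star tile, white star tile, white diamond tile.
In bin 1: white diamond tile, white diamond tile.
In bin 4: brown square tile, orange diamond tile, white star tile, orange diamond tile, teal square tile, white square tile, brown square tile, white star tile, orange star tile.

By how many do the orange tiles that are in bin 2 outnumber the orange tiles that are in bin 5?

orange tiles in bin 2: 1.
orange tiles in bin 5: 0.
1 − 0 = 1.

1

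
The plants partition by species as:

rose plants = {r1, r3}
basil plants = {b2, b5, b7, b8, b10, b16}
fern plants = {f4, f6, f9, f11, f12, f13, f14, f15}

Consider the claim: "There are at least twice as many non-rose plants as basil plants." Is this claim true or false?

True

|non-rose plants| = 14.
|basil plants| = 6.
The claim requires 14 ≥ 2 × 6 = 12, which holds.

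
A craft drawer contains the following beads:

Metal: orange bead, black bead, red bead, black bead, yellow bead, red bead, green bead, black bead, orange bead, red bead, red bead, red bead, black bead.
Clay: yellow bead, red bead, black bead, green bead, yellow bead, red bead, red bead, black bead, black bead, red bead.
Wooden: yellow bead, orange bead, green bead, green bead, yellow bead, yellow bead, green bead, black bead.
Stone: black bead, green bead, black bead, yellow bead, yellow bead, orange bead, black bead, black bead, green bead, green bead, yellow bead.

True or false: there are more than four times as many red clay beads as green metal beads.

red clay beads: 4.
green metal beads: 1.
The claim requires 4 > 4 × 1 = 4, which does not hold.

False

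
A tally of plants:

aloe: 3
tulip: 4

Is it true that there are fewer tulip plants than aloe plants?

False

|tulip plants| = 4.
|aloe plants| = 3.
The claim requires 4 < 3, which does not hold.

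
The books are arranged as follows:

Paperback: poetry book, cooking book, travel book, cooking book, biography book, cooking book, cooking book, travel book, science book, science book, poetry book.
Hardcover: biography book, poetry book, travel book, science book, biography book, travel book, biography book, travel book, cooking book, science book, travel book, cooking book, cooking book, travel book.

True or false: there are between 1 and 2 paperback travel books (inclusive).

True

paperback travel books: 2.
The claim requires 1 ≤ 2 ≤ 2, which holds.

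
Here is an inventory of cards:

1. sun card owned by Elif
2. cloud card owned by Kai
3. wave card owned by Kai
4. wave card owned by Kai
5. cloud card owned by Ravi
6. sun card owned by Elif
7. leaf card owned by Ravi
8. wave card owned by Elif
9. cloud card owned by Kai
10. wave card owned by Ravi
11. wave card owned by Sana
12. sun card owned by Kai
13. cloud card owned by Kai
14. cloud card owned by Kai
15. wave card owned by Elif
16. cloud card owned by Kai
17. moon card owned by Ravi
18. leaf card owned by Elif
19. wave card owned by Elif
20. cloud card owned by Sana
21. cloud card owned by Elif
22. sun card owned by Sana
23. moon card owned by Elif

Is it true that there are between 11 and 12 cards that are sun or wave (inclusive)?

True

cards that are sun or wave: 11.
The claim requires 11 ≤ 11 ≤ 12, which holds.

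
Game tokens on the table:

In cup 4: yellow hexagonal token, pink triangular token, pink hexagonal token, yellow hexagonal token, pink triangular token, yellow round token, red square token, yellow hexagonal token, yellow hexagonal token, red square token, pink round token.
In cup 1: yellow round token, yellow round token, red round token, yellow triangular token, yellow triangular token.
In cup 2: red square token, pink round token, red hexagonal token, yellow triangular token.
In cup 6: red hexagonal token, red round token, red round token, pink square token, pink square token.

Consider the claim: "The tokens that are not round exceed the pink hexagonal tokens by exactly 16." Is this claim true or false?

True

tokens that are not round: 17.
pink hexagonal tokens: 1.
The claim requires 17 − 1 (= 16) to equal 16, which holds.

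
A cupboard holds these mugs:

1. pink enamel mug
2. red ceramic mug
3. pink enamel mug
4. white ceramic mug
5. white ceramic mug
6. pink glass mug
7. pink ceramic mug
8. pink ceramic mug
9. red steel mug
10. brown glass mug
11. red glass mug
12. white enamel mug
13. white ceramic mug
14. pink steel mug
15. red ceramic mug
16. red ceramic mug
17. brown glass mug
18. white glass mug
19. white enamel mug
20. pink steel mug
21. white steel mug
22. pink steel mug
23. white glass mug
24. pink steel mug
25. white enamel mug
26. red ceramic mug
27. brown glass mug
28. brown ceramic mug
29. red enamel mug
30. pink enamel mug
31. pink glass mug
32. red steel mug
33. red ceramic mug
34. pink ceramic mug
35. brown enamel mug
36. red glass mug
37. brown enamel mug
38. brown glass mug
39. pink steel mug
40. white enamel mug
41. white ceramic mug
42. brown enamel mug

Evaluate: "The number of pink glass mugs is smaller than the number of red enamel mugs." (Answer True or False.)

False

There are 2 pink glass mugs.
There is 1 red enamel mug.
The claim requires 2 < 1, which does not hold.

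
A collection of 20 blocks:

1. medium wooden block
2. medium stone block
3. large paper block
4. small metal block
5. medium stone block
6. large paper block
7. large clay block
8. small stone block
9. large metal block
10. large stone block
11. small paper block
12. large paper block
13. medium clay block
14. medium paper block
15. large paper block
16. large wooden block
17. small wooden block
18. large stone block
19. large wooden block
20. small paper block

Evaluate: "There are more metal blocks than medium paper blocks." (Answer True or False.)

|metal blocks| = 2.
|medium paper blocks| = 1.
The claim requires 2 > 1, which holds.

True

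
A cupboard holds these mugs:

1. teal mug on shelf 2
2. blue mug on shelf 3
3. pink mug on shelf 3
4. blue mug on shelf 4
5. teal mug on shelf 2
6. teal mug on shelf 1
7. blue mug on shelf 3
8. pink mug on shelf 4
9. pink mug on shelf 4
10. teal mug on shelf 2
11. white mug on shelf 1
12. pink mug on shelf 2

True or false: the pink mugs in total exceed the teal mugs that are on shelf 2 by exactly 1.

There are 4 pink mugs.
There are 3 teal mugs on shelf 2.
The claim requires 4 − 3 (= 1) to equal 1, which holds.

True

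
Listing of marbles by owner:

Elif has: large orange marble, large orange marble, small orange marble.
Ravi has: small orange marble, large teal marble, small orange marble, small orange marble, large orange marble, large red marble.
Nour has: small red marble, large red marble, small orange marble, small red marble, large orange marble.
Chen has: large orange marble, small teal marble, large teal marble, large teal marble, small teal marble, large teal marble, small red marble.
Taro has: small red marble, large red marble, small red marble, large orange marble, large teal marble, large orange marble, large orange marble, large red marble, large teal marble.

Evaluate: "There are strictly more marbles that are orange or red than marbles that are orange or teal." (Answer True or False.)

|marbles that are orange or red| = 22.
|marbles that are orange or teal| = 21.
The claim requires 22 > 21, which holds.

True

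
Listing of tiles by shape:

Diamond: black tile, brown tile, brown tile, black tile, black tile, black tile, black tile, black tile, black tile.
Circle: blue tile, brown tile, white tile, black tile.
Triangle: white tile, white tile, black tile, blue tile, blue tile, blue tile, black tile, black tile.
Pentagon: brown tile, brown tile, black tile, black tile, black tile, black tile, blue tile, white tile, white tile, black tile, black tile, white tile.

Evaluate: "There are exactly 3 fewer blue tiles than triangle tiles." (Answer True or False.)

True

There are 5 blue tiles.
There are 8 triangle tiles.
The claim requires 8 − 5 (= 3) to equal 3, which holds.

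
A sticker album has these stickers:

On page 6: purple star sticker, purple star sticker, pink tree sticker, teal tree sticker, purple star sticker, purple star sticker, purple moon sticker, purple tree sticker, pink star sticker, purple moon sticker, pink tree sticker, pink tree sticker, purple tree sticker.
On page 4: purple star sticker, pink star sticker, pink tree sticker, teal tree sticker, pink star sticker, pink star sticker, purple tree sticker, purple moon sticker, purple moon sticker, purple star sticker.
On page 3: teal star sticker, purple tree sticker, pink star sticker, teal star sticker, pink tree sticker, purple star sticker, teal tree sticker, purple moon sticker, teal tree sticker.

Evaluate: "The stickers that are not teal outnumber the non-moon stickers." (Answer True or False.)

False

There are 26 stickers that are not teal.
There are 27 non-moon stickers.
The claim requires 26 > 27, which does not hold.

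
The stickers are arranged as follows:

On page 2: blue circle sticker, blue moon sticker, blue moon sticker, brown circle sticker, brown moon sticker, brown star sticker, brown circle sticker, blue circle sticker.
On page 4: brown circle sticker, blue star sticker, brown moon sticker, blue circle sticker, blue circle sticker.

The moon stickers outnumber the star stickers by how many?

moon stickers: 4.
star stickers: 2.
4 − 2 = 2.

2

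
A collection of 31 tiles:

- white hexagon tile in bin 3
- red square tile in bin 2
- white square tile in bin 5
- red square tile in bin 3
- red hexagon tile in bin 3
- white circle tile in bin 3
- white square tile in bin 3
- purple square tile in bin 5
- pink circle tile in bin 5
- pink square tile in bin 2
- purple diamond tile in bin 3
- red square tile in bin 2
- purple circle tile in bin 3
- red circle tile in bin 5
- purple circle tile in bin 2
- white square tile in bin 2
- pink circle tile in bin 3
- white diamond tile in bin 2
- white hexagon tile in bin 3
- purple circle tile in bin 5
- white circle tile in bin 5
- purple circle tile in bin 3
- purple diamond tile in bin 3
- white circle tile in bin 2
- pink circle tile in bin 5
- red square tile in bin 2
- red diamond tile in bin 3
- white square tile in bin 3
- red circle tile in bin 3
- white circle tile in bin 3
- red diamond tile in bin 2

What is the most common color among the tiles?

white

Counts by color: white 11, red 9, purple 7, pink 4.
The maximum is 11, held uniquely by white.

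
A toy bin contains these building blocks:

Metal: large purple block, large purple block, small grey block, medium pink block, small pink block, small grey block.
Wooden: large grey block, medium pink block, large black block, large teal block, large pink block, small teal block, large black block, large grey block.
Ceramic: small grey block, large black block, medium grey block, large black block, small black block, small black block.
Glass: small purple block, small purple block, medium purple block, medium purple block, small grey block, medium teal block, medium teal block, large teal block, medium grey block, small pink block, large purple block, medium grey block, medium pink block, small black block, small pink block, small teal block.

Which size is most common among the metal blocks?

Counts by size (restricted to metal blocks): small 3, large 2, medium 1.
The maximum is 3, held uniquely by small.

small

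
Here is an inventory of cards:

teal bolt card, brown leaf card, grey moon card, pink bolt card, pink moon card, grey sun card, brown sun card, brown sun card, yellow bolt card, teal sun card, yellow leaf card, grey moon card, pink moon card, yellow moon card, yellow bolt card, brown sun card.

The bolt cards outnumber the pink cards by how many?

1

bolt cards: 4.
pink cards: 3.
4 − 3 = 1.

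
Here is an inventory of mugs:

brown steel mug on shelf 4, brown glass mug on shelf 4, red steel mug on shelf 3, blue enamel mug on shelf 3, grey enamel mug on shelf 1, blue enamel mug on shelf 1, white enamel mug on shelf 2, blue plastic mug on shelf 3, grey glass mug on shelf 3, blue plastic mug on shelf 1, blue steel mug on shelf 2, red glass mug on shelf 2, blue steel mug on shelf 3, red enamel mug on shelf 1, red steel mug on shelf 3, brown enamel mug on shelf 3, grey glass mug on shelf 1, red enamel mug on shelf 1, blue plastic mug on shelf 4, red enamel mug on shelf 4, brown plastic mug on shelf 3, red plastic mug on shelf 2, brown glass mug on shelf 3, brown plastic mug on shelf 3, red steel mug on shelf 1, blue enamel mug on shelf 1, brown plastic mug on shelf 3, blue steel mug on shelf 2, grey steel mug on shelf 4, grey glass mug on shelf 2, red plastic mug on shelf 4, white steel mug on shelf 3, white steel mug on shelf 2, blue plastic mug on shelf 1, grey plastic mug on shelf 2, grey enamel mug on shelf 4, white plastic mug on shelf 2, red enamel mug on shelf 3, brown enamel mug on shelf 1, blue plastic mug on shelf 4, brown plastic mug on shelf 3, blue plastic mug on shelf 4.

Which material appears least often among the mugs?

glass

Counts by material: plastic 14, enamel 12, steel 10, glass 6.
The minimum is 6, held uniquely by glass.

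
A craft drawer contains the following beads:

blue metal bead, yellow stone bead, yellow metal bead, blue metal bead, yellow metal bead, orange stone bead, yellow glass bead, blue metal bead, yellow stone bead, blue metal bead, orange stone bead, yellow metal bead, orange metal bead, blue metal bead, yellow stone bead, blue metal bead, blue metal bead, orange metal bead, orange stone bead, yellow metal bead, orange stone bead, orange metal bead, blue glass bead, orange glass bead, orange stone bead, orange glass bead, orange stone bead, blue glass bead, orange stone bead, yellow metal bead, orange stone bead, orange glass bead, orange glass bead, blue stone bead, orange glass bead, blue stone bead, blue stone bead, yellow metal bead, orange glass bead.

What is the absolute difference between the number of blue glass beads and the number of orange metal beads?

blue glass beads: 2. orange metal beads: 3.
|2 − 3| = 3 − 2 = 1.

1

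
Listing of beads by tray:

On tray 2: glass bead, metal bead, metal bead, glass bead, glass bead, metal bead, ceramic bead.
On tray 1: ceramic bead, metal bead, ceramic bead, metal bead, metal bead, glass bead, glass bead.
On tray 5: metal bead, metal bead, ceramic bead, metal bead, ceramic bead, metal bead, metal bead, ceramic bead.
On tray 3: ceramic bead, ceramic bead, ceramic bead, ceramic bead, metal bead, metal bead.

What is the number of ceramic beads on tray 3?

4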